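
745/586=745/586 = 1.27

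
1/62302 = 1/62302= 0.00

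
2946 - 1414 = 1532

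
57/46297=57/46297 =0.00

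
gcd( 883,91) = 1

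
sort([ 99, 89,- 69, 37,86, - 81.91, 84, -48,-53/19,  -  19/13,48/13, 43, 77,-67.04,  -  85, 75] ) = [ - 85,- 81.91, - 69,  -  67.04, - 48, - 53/19, - 19/13,  48/13,37,43,75, 77,84,  86,89, 99]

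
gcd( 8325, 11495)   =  5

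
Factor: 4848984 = 2^3 * 3^4*7^1*1069^1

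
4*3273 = 13092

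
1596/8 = 199 + 1/2 = 199.50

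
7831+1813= 9644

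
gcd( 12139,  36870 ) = 1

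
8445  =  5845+2600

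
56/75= 56/75 = 0.75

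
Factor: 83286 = 2^1*3^2 * 7^1*661^1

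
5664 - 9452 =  -3788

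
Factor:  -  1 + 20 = 19^1 = 19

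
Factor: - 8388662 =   -  2^1*31^1*135301^1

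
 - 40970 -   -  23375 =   -  17595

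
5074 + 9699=14773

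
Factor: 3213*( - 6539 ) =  - 3^3*7^1*13^1*17^1*503^1 = - 21009807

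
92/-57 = -92/57 = -1.61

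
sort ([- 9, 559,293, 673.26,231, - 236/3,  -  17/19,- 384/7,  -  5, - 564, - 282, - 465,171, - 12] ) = [-564, - 465, - 282, - 236/3, - 384/7,  -  12,  -  9, - 5, - 17/19, 171,  231, 293, 559, 673.26 ]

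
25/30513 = 25/30513=   0.00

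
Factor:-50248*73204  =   - 3678354592 = - 2^5*11^1*571^1*18301^1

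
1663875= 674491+989384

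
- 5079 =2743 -7822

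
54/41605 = 54/41605 = 0.00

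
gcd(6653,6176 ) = 1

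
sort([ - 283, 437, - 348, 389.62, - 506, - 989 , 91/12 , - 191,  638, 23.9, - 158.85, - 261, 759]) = [ - 989, - 506, - 348, - 283,-261, - 191, - 158.85, 91/12, 23.9, 389.62, 437,638,759 ]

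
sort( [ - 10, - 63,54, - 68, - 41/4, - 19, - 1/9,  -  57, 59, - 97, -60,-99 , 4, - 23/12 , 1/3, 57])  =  [-99,-97, - 68, - 63, - 60,-57, -19, -41/4,-10, - 23/12, - 1/9, 1/3, 4, 54, 57, 59]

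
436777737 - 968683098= - 531905361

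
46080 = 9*5120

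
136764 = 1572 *87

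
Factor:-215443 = -215443^1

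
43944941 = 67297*653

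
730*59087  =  43133510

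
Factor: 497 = 7^1*71^1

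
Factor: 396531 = 3^2*44059^1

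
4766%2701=2065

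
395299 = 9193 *43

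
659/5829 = 659/5829 = 0.11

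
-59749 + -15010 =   -  74759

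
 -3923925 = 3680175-7604100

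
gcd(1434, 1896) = 6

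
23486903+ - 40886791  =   - 17399888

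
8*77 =616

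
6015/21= 2005/7= 286.43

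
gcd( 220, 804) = 4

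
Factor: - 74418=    - 2^1*3^1 * 79^1 * 157^1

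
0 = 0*812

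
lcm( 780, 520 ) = 1560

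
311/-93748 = -311/93748=-0.00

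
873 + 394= 1267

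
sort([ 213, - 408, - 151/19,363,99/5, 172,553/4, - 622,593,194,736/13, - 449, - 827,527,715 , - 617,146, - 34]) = [-827, - 622 ,  -  617, - 449, - 408,-34 , - 151/19,99/5, 736/13,553/4,146,172,194,213, 363,527,593, 715]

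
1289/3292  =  1289/3292 = 0.39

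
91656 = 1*91656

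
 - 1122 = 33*( - 34)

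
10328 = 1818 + 8510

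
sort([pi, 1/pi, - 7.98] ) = [ - 7.98, 1/pi,pi]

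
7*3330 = 23310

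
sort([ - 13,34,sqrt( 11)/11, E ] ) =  [ - 13,sqrt( 11 ) /11,E,  34]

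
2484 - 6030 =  - 3546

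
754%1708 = 754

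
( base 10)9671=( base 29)bee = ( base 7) 40124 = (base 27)d75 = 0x25c7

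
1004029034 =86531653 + 917497381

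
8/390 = 4/195 =0.02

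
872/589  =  872/589 = 1.48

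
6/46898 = 3/23449 = 0.00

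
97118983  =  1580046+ 95538937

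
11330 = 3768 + 7562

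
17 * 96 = 1632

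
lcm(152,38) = 152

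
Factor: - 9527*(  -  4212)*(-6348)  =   - 254730791952 = -  2^4*3^5 * 7^1*13^1* 23^2*1361^1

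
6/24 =1/4 = 0.25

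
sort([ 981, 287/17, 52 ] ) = [287/17 , 52 , 981 ] 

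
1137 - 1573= -436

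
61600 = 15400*4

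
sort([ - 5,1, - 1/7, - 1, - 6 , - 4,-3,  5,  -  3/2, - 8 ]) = [- 8,  -  6, - 5, - 4, - 3,  -  3/2, - 1,  -  1/7 , 1,5 ] 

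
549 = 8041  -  7492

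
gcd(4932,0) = 4932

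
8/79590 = 4/39795 = 0.00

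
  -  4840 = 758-5598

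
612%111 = 57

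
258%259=258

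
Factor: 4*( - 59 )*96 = - 2^7*3^1*59^1=-22656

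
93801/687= 31267/229 = 136.54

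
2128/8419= 2128/8419 = 0.25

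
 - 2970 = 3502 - 6472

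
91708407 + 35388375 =127096782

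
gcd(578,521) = 1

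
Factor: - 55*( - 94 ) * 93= 480810=2^1 * 3^1 *5^1*11^1 * 31^1*47^1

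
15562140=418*37230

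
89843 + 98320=188163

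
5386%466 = 260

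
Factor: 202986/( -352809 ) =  - 42/73=- 2^1 *3^1*7^1 * 73^(- 1)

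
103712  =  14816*7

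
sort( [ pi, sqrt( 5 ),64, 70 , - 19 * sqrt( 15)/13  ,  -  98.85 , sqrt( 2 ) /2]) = [ - 98.85, - 19*sqrt(15 ) /13,sqrt( 2)/2, sqrt( 5 ),pi  ,  64,70]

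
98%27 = 17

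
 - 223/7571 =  - 1 + 7348/7571 = - 0.03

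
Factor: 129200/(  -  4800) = -2^(-2 )*3^(  -  1)*17^1*19^1   =  -  323/12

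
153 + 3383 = 3536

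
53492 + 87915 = 141407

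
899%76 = 63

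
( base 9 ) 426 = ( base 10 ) 348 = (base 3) 110220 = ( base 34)a8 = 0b101011100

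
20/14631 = 20/14631  =  0.00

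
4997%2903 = 2094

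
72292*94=6795448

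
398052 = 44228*9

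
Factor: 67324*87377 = 5882569148 = 2^2 * 23^1*29^1*131^1* 16831^1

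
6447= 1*6447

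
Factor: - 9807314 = - 2^1*11^1*461^1*967^1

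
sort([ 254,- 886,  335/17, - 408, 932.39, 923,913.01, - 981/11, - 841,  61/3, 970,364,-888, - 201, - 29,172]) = [-888, - 886, - 841, - 408,-201,  -  981/11,  -  29,335/17,61/3,172, 254, 364,913.01,923,932.39 , 970]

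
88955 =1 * 88955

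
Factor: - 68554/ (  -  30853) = 2^1*151^1*227^1*30853^( - 1) 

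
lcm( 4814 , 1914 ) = 158862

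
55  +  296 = 351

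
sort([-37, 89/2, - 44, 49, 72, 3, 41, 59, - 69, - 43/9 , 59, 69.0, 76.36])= [ -69, -44, - 37, - 43/9, 3,  41, 89/2,  49,  59,59, 69.0, 72 , 76.36 ]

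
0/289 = 0 = 0.00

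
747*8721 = 6514587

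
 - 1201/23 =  - 53 + 18/23 = - 52.22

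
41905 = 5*8381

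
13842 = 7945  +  5897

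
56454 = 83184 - 26730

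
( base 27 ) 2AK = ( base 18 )572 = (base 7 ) 5045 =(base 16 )6D4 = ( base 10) 1748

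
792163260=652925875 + 139237385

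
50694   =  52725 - 2031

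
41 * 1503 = 61623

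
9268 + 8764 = 18032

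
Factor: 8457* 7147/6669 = 20147393/2223 = 3^( - 2)*7^1*13^( - 1)*19^( - 1 )*1021^1*2819^1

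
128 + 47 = 175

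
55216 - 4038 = 51178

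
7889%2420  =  629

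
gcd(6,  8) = 2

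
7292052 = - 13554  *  (- 538) 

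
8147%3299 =1549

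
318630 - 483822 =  - 165192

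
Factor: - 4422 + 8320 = 3898= 2^1 * 1949^1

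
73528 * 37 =2720536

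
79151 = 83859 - 4708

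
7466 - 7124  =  342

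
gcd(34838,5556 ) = 2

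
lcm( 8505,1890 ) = 17010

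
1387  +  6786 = 8173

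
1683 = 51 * 33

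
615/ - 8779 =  -615/8779  =  - 0.07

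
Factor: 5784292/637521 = 2^2*3^(-1)*212507^(  -  1) * 1446073^1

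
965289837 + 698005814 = 1663295651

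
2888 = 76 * 38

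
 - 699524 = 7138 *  ( - 98) 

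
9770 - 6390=3380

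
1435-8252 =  - 6817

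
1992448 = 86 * 23168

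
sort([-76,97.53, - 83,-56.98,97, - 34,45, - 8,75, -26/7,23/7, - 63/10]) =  [ - 83, - 76,- 56.98, - 34, - 8, - 63/10, - 26/7,23/7,45 , 75,97,97.53] 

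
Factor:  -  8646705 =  - 3^2*5^1*192149^1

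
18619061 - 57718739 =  - 39099678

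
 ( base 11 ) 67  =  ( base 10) 73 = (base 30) 2D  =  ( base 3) 2201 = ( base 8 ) 111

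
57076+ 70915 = 127991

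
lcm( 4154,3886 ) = 120466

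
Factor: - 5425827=-3^1 * 11^1*164419^1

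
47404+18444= 65848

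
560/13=560/13=43.08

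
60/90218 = 30/45109 = 0.00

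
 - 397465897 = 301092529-698558426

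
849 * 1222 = 1037478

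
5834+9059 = 14893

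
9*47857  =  430713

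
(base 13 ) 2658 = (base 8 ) 12551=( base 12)3209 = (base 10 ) 5481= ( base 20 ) DE1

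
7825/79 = 99 + 4/79 = 99.05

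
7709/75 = 102 +59/75 =102.79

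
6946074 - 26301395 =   -  19355321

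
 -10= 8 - 18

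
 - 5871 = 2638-8509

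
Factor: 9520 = 2^4*5^1*7^1 * 17^1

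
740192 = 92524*8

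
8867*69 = 611823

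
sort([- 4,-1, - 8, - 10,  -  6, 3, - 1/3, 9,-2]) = [-10,-8,-6,  -  4, - 2, - 1, - 1/3, 3, 9 ]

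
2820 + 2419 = 5239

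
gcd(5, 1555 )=5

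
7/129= 7/129 = 0.05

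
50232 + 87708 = 137940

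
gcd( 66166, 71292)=2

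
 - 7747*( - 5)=38735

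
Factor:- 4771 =-13^1 * 367^1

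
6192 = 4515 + 1677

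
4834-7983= - 3149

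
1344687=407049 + 937638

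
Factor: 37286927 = 103^1 * 563^1*643^1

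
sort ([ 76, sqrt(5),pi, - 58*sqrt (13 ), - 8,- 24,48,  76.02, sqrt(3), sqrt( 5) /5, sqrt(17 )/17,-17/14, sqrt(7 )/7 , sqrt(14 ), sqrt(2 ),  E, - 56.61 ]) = [ - 58*sqrt( 13 ),-56.61, - 24, - 8, - 17/14 , sqrt( 17) /17,sqrt (7 )/7,sqrt(5 ) /5, sqrt(2),sqrt( 3), sqrt(5),E, pi,  sqrt( 14),  48, 76, 76.02 ]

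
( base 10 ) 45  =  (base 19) 27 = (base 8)55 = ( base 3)1200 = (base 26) 1j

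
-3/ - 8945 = 3/8945 = 0.00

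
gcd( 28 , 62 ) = 2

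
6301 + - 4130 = 2171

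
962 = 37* 26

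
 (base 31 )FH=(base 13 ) 2b1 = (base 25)J7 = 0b111100010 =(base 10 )482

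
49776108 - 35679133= 14096975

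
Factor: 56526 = 2^1*3^1*9421^1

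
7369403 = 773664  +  6595739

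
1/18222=1/18222 = 0.00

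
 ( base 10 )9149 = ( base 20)12h9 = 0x23BD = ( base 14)3497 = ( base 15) 2a9e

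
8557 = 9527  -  970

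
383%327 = 56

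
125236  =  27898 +97338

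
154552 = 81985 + 72567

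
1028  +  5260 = 6288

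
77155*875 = 67510625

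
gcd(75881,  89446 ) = 1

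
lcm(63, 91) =819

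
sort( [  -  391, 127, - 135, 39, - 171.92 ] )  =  [ - 391, - 171.92,-135, 39, 127] 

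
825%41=5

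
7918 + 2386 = 10304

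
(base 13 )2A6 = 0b111011010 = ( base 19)15I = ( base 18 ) 186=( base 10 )474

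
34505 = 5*6901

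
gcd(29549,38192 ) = 1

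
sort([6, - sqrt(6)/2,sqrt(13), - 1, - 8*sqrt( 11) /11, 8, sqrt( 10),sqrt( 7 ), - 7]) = [ - 7,- 8 * sqrt( 11)/11, - sqrt( 6 ) /2, - 1,sqrt (7),sqrt(10),  sqrt( 13) , 6,  8 ]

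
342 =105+237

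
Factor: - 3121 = -3121^1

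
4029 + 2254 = 6283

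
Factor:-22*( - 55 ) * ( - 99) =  -119790  =  - 2^1*3^2*5^1*11^3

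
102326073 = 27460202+74865871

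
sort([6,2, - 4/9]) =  [ - 4/9, 2, 6] 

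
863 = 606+257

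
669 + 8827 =9496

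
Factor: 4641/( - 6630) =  - 7/10= - 2^( - 1 )*5^( - 1)*7^1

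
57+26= 83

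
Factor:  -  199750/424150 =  - 235/499 =- 5^1*47^1*499^( - 1)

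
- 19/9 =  - 3 + 8/9 = - 2.11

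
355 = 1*355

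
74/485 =74/485 =0.15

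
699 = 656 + 43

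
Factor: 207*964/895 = 199548/895 = 2^2*3^2* 5^(-1)*23^1*179^(-1)*241^1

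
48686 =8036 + 40650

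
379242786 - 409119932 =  - 29877146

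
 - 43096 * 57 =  - 2456472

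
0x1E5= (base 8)745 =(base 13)2b4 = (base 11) 401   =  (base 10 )485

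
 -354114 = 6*( - 59019)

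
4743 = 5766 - 1023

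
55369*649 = 35934481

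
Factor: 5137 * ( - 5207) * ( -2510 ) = 2^1*5^1*11^1*41^1 *127^1*251^1*467^1 = 67138381090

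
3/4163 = 3/4163 = 0.00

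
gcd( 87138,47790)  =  18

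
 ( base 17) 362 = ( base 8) 1713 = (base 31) 10A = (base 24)1GB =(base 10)971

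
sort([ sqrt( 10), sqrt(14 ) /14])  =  [ sqrt( 14) /14,sqrt ( 10) ] 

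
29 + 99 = 128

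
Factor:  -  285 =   -  3^1*5^1*19^1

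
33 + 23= 56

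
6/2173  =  6/2173 = 0.00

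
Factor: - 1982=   -  2^1 * 991^1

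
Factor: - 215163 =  - 3^3*13^1*613^1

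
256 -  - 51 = 307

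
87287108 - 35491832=51795276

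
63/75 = 21/25 = 0.84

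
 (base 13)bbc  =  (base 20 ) 50E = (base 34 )1P8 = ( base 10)2014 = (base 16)7de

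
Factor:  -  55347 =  - 3^1*19^1*971^1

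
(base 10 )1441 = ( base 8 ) 2641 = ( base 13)86b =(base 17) 4gd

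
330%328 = 2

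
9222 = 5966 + 3256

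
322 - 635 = - 313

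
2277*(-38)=-86526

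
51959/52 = 999+11/52 = 999.21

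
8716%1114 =918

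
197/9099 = 197/9099 = 0.02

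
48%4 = 0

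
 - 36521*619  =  -22606499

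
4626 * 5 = 23130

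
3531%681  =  126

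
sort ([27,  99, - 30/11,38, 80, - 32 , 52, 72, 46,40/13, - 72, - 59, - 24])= [-72, - 59, - 32, - 24, - 30/11,40/13 , 27,38 , 46,52, 72, 80, 99] 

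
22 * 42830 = 942260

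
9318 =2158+7160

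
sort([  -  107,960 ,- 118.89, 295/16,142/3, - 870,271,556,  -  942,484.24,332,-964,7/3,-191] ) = [ - 964, - 942, - 870, - 191, - 118.89, - 107 , 7/3,295/16, 142/3,271,332,484.24,556, 960]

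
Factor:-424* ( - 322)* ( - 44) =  - 2^6*7^1*11^1*23^1 * 53^1  =  - 6007232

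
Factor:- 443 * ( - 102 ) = 45186 = 2^1*3^1*17^1*443^1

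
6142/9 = 6142/9 = 682.44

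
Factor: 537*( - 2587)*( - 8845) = 3^1*5^1*13^1*29^1 * 61^1* 179^1*199^1= 12287642055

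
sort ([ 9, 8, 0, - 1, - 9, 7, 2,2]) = [ - 9, - 1, 0, 2, 2, 7, 8, 9]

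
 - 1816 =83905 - 85721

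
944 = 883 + 61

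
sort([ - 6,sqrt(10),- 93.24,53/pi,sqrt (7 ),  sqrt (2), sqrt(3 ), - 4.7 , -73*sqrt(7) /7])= [ - 93.24,-73 * sqrt (7) /7,  -  6, - 4.7 , sqrt(2),sqrt (3),sqrt( 7),sqrt(10),53/pi ]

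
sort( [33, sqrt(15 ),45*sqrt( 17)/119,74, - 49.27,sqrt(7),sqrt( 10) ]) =[ - 49.27,45*sqrt( 17) /119,sqrt( 7 ) , sqrt(10), sqrt( 15),33, 74]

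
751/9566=751/9566 = 0.08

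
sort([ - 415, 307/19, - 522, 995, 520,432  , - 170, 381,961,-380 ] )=[ - 522, - 415,- 380, - 170, 307/19,  381  ,  432 , 520, 961, 995 ]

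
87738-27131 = 60607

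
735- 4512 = - 3777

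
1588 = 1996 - 408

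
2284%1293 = 991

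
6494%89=86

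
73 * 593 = 43289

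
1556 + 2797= 4353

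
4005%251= 240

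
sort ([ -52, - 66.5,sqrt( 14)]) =[ - 66.5, - 52,sqrt( 14 )]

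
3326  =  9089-5763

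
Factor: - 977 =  - 977^1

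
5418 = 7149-1731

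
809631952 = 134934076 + 674697876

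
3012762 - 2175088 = 837674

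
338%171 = 167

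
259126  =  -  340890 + 600016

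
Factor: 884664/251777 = 2^3*3^2*11^1*73^(-1)*1117^1*3449^( - 1)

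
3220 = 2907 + 313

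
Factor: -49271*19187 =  - 945362677 = -7^1*29^1 * 1699^1 *2741^1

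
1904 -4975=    - 3071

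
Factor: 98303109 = 3^1* 32767703^1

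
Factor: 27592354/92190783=2^1*3^( - 1 )*83^1 * 109^( - 1)*257^(-1 ) * 1097^(-1)*166219^1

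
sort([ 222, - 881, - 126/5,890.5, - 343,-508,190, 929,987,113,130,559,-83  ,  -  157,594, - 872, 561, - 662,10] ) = [-881, - 872, -662, - 508, - 343, - 157, - 83, - 126/5, 10,113, 130,190,222,559,561, 594,890.5, 929,987 ] 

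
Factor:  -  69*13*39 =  - 3^2*13^2 * 23^1 = - 34983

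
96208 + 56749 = 152957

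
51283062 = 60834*843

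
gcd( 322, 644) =322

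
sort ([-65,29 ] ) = [ - 65 , 29 ] 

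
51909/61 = 850 + 59/61 = 850.97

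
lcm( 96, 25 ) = 2400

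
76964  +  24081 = 101045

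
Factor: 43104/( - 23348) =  - 2^3* 3^1*13^(- 1) = - 24/13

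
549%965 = 549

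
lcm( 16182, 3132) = 97092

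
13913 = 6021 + 7892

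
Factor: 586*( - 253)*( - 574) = 85100092= 2^2*7^1*11^1  *23^1*41^1*293^1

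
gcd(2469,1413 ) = 3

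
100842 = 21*4802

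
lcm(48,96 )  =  96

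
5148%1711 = 15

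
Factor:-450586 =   -  2^1*37^1 * 6089^1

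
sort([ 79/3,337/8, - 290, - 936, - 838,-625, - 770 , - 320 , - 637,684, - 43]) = [-936, - 838 ,- 770, - 637, - 625, - 320,-290, - 43, 79/3,337/8,  684] 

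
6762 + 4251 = 11013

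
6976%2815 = 1346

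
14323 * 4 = 57292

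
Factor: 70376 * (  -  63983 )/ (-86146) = 118496516/2267 = 2^2 *109^1*463^1*587^1*2267^ ( - 1 )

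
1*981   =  981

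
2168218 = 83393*26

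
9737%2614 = 1895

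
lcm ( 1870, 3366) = 16830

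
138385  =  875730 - 737345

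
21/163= 21/163 = 0.13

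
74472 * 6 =446832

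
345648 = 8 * 43206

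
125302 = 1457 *86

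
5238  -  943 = 4295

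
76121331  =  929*81939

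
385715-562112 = -176397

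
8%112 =8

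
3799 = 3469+330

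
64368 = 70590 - 6222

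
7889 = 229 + 7660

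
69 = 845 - 776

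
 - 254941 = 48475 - 303416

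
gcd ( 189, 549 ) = 9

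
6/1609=6/1609 = 0.00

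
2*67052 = 134104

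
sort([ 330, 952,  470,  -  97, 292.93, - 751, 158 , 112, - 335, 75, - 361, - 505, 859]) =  [  -  751,-505,-361, -335,-97, 75,112,  158, 292.93,  330, 470, 859, 952 ]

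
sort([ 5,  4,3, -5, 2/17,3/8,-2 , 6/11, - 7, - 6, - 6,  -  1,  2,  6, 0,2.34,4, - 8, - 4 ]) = [  -  8 , - 7, - 6, - 6, - 5, - 4, - 2,-1,0, 2/17, 3/8, 6/11,2, 2.34,3, 4, 4,5, 6]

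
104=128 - 24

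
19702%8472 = 2758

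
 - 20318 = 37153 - 57471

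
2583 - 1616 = 967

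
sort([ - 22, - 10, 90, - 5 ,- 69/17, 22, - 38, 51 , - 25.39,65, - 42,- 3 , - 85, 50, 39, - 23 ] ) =[ -85, - 42, - 38, - 25.39,-23, - 22, - 10, - 5, - 69/17,-3, 22,39, 50, 51, 65, 90] 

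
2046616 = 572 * 3578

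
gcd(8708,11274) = 2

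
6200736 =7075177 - 874441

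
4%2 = 0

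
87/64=87/64 = 1.36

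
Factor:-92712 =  - 2^3*3^1*3863^1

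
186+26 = 212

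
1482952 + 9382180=10865132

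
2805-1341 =1464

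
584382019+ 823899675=1408281694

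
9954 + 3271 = 13225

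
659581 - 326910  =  332671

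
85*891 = 75735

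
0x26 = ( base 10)38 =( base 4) 212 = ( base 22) 1G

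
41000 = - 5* ( - 8200 ) 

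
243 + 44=287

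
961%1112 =961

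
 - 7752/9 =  -862 + 2/3  =  - 861.33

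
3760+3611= 7371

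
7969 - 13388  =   - 5419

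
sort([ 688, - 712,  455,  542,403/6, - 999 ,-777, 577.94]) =[ - 999, - 777, - 712, 403/6, 455 , 542, 577.94, 688]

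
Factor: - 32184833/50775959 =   -  13^( -1) * 53^1* 607261^1 * 3905843^(  -  1 ) 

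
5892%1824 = 420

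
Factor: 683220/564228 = 3^( - 1)*5^1*7^( - 1)*59^1*193^1*2239^( - 1 ) = 56935/47019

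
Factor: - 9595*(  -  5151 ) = 49423845 = 3^1*5^1 * 17^1*19^1*101^2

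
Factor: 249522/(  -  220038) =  - 457/403 = -13^( - 1 ) *31^(  -  1) * 457^1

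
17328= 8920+8408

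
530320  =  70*7576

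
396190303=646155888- 249965585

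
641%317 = 7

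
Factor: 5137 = 11^1*467^1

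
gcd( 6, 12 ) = 6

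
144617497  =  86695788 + 57921709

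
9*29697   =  267273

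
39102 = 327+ 38775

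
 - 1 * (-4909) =4909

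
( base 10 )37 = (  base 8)45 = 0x25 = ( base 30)17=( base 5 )122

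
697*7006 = 4883182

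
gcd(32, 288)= 32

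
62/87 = 62/87 = 0.71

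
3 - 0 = 3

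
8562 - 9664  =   - 1102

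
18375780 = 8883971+9491809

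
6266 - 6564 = -298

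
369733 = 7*52819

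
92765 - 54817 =37948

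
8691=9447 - 756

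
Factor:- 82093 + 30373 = - 51720 = - 2^3*3^1*5^1*431^1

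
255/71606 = 255/71606 =0.00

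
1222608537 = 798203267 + 424405270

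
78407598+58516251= 136923849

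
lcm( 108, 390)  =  7020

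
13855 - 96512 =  - 82657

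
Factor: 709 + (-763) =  - 54 = - 2^1 * 3^3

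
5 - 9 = -4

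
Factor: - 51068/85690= - 2^1  *  5^(-1) * 11^( - 1)*17^1*  19^( - 1)*41^( - 1)*751^1=   - 25534/42845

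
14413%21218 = 14413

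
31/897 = 31/897 = 0.03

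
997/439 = 2 + 119/439 = 2.27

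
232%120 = 112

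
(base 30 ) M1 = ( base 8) 1225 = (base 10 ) 661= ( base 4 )22111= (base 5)10121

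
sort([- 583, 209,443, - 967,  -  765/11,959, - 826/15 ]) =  [ - 967, - 583, - 765/11, - 826/15,209, 443,959 ]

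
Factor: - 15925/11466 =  - 2^( - 1)*3^( - 2)*5^2 = - 25/18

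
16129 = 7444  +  8685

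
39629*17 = 673693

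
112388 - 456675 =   -  344287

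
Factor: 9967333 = 9967333^1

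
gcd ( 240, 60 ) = 60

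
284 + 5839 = 6123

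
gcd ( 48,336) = 48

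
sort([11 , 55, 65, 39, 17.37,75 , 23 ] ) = [11,17.37, 23, 39, 55, 65,75 ] 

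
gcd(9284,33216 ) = 4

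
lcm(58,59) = 3422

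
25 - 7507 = - 7482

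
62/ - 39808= - 1+ 19873/19904 = - 0.00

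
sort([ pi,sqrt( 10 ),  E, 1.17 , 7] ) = [ 1.17,E,pi, sqrt( 10 ) , 7 ]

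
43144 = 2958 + 40186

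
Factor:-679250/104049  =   - 61750/9459 = - 2^1*3^( - 2 ) * 5^3*13^1*19^1*1051^( - 1 ) 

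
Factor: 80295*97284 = 7811418780 = 2^2*3^2 * 5^1*11^2*53^1*67^1*101^1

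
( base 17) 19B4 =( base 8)17031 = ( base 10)7705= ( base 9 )11511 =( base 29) 94k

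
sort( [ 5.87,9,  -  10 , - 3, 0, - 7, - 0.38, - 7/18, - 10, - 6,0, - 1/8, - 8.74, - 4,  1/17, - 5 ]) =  [ - 10, - 10, - 8.74, - 7, - 6, - 5, - 4, - 3, - 7/18, - 0.38,  -  1/8, 0, 0, 1/17,5.87 , 9]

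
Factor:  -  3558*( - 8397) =2^1 * 3^4*311^1 * 593^1=29876526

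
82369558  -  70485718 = 11883840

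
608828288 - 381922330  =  226905958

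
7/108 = 7/108  =  0.06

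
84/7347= 28/2449 = 0.01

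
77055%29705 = 17645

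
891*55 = 49005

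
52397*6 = 314382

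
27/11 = 2+ 5/11 = 2.45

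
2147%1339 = 808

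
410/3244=205/1622 = 0.13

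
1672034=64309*26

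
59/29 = 59/29 = 2.03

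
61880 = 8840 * 7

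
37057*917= 33981269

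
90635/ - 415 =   -  219 + 50/83 = - 218.40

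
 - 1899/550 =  - 1899/550 =- 3.45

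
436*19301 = 8415236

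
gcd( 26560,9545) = 415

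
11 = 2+9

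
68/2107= 68/2107 = 0.03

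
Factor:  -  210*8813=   -  2^1*3^1*5^1  *  7^2*1259^1 = - 1850730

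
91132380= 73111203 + 18021177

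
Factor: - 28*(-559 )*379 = 2^2*7^1*13^1*43^1*379^1= 5932108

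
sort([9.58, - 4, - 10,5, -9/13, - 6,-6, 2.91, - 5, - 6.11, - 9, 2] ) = [ - 10, - 9,- 6.11, - 6,  -  6,-5,  -  4 , - 9/13, 2,2.91, 5, 9.58] 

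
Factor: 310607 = 11^2*17^1 * 151^1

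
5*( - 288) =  - 1440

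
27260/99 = 27260/99 = 275.35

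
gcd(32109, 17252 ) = 1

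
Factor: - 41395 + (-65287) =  -2^1*41^1*1301^1 = - 106682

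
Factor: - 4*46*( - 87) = 16008 = 2^3 * 3^1 * 23^1*29^1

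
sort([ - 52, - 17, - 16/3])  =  [ - 52, - 17, - 16/3]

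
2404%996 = 412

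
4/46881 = 4/46881 = 0.00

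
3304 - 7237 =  - 3933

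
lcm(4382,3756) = 26292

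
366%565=366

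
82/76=41/38 = 1.08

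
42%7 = 0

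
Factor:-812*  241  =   - 195692 = - 2^2*7^1*29^1*241^1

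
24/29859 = 8/9953 = 0.00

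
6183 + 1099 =7282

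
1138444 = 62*18362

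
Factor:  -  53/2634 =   -  2^( - 1)*3^( - 1)*53^1*439^ ( - 1 )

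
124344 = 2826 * 44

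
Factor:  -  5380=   -  2^2*5^1*269^1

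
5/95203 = 5/95203 = 0.00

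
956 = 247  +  709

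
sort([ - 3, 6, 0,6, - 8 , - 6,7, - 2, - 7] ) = [ - 8 , - 7,  -  6, - 3,-2, 0, 6, 6, 7] 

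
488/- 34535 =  - 1 + 34047/34535 = - 0.01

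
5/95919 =5/95919   =  0.00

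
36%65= 36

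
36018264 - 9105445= 26912819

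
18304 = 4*4576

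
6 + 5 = 11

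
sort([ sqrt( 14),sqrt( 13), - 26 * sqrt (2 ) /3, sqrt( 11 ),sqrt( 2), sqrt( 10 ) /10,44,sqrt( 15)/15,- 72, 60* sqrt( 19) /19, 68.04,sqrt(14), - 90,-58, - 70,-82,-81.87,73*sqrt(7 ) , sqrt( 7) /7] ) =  [-90, - 82, - 81.87, - 72, - 70,  -  58, - 26*sqrt( 2)/3, sqrt ( 15 )/15,sqrt( 10)/10 , sqrt( 7) /7, sqrt( 2),  sqrt( 11) , sqrt( 13), sqrt( 14), sqrt( 14 ),  60 * sqrt( 19)/19,44, 68.04, 73*sqrt(7) ]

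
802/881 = 802/881= 0.91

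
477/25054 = 477/25054 = 0.02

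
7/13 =7/13 = 0.54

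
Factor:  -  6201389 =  - 29^1 * 281^1*761^1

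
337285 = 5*67457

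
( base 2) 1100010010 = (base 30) q6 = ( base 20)1j6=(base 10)786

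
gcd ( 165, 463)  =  1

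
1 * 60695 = 60695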